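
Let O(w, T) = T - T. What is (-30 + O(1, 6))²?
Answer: 900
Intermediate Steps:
O(w, T) = 0
(-30 + O(1, 6))² = (-30 + 0)² = (-30)² = 900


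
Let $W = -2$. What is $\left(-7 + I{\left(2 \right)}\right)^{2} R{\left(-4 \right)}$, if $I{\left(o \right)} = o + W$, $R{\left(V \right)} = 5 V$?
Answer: $-980$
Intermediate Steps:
$I{\left(o \right)} = -2 + o$ ($I{\left(o \right)} = o - 2 = -2 + o$)
$\left(-7 + I{\left(2 \right)}\right)^{2} R{\left(-4 \right)} = \left(-7 + \left(-2 + 2\right)\right)^{2} \cdot 5 \left(-4\right) = \left(-7 + 0\right)^{2} \left(-20\right) = \left(-7\right)^{2} \left(-20\right) = 49 \left(-20\right) = -980$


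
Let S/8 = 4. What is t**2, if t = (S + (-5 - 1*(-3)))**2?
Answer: 810000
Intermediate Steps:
S = 32 (S = 8*4 = 32)
t = 900 (t = (32 + (-5 - 1*(-3)))**2 = (32 + (-5 + 3))**2 = (32 - 2)**2 = 30**2 = 900)
t**2 = 900**2 = 810000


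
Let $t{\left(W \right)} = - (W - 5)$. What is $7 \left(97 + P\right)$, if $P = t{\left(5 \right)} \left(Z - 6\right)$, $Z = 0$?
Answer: $679$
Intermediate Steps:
$t{\left(W \right)} = 5 - W$ ($t{\left(W \right)} = - (-5 + W) = 5 - W$)
$P = 0$ ($P = \left(5 - 5\right) \left(0 - 6\right) = 0 \left(-6\right) = 0$)
$7 \left(97 + P\right) = 7 \left(97 + 0\right) = 7 \cdot 97 = 679$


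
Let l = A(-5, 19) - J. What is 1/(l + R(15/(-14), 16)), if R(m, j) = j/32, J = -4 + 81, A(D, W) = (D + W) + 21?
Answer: -2/83 ≈ -0.024096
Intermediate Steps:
A(D, W) = 21 + D + W
J = 77
R(m, j) = j/32 (R(m, j) = j*(1/32) = j/32)
l = -42 (l = (21 - 5 + 19) - 1*77 = 35 - 77 = -42)
1/(l + R(15/(-14), 16)) = 1/(-42 + (1/32)*16) = 1/(-42 + ½) = 1/(-83/2) = -2/83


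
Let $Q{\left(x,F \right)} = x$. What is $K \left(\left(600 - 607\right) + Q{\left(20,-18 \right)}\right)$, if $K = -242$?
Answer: $-3146$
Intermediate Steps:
$K \left(\left(600 - 607\right) + Q{\left(20,-18 \right)}\right) = - 242 \left(\left(600 - 607\right) + 20\right) = - 242 \left(-7 + 20\right) = \left(-242\right) 13 = -3146$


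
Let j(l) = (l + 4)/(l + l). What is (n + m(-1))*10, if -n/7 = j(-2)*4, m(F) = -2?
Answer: 120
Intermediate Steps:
j(l) = (4 + l)/(2*l) (j(l) = (4 + l)/((2*l)) = (4 + l)*(1/(2*l)) = (4 + l)/(2*l))
n = 14 (n = -7*(1/2)*(4 - 2)/(-2)*4 = -7*(1/2)*(-1/2)*2*4 = -(-7)*4/2 = -7*(-2) = 14)
(n + m(-1))*10 = (14 - 2)*10 = 12*10 = 120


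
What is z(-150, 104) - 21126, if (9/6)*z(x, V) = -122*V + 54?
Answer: -88646/3 ≈ -29549.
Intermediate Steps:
z(x, V) = 36 - 244*V/3 (z(x, V) = 2*(-122*V + 54)/3 = 2*(54 - 122*V)/3 = 36 - 244*V/3)
z(-150, 104) - 21126 = (36 - 244/3*104) - 21126 = (36 - 25376/3) - 21126 = -25268/3 - 21126 = -88646/3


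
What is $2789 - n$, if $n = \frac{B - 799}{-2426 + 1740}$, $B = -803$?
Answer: $\frac{955826}{343} \approx 2786.7$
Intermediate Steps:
$n = \frac{801}{343}$ ($n = \frac{-803 - 799}{-2426 + 1740} = - \frac{1602}{-686} = \left(-1602\right) \left(- \frac{1}{686}\right) = \frac{801}{343} \approx 2.3353$)
$2789 - n = 2789 - \frac{801}{343} = \frac{955826}{343}$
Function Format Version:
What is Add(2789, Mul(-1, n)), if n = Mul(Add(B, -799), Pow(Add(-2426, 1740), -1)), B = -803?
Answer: Rational(955826, 343) ≈ 2786.7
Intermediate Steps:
n = Rational(801, 343) (n = Mul(Add(-803, -799), Pow(Add(-2426, 1740), -1)) = Mul(-1602, Pow(-686, -1)) = Mul(-1602, Rational(-1, 686)) = Rational(801, 343) ≈ 2.3353)
Add(2789, Mul(-1, n)) = Add(2789, Mul(-1, Rational(801, 343))) = Add(2789, Rational(-801, 343)) = Rational(955826, 343)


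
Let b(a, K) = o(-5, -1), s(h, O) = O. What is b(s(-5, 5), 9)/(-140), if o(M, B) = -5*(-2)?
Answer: -1/14 ≈ -0.071429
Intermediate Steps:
o(M, B) = 10
b(a, K) = 10
b(s(-5, 5), 9)/(-140) = 10/(-140) = 10*(-1/140) = -1/14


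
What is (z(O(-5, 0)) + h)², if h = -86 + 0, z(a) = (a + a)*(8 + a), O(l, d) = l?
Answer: 13456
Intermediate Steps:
z(a) = 2*a*(8 + a) (z(a) = (2*a)*(8 + a) = 2*a*(8 + a))
h = -86
(z(O(-5, 0)) + h)² = (2*(-5)*(8 - 5) - 86)² = (2*(-5)*3 - 86)² = (-30 - 86)² = (-116)² = 13456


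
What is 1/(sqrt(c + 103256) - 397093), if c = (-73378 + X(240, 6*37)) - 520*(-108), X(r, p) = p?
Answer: -397093/157682764389 - 2*sqrt(21565)/157682764389 ≈ -2.5202e-6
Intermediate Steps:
c = -16996 (c = (-73378 + 6*37) - 520*(-108) = (-73378 + 222) + 56160 = -73156 + 56160 = -16996)
1/(sqrt(c + 103256) - 397093) = 1/(sqrt(-16996 + 103256) - 397093) = 1/(sqrt(86260) - 397093) = 1/(2*sqrt(21565) - 397093) = 1/(-397093 + 2*sqrt(21565))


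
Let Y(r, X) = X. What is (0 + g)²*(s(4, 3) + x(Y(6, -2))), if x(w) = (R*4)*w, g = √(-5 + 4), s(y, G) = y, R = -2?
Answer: -20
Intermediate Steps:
g = I (g = √(-1) = I ≈ 1.0*I)
x(w) = -8*w (x(w) = (-2*4)*w = -8*w)
(0 + g)²*(s(4, 3) + x(Y(6, -2))) = (0 + I)²*(4 - 8*(-2)) = I²*(4 + 16) = -1*20 = -20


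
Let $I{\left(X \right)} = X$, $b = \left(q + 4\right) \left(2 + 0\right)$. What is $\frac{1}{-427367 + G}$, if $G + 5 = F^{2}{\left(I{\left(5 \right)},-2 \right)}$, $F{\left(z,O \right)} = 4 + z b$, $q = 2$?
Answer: $- \frac{1}{423276} \approx -2.3625 \cdot 10^{-6}$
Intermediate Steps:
$b = 12$ ($b = \left(2 + 4\right) \left(2 + 0\right) = 6 \cdot 2 = 12$)
$F{\left(z,O \right)} = 4 + 12 z$ ($F{\left(z,O \right)} = 4 + z 12 = 4 + 12 z$)
$G = 4091$ ($G = -5 + \left(4 + 12 \cdot 5\right)^{2} = -5 + \left(4 + 60\right)^{2} = -5 + 64^{2} = -5 + 4096 = 4091$)
$\frac{1}{-427367 + G} = \frac{1}{-427367 + 4091} = \frac{1}{-423276} = - \frac{1}{423276}$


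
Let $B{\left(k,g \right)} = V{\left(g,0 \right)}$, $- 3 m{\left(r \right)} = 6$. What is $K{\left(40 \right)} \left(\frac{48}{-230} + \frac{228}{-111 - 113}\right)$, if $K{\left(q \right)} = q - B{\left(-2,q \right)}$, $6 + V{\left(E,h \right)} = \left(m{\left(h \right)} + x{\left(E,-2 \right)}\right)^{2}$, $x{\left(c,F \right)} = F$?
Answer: $- \frac{23697}{644} \approx -36.797$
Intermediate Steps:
$m{\left(r \right)} = -2$ ($m{\left(r \right)} = \left(- \frac{1}{3}\right) 6 = -2$)
$V{\left(E,h \right)} = 10$ ($V{\left(E,h \right)} = -6 + \left(-2 - 2\right)^{2} = -6 + \left(-4\right)^{2} = -6 + 16 = 10$)
$B{\left(k,g \right)} = 10$
$K{\left(q \right)} = -10 + q$ ($K{\left(q \right)} = q - 10 = -10 + q$)
$K{\left(40 \right)} \left(\frac{48}{-230} + \frac{228}{-111 - 113}\right) = \left(-10 + 40\right) \left(\frac{48}{-230} + \frac{228}{-111 - 113}\right) = 30 \left(48 \left(- \frac{1}{230}\right) + \frac{228}{-224}\right) = 30 \left(- \frac{24}{115} + 228 \left(- \frac{1}{224}\right)\right) = 30 \left(- \frac{24}{115} - \frac{57}{56}\right) = 30 \left(- \frac{7899}{6440}\right) = - \frac{23697}{644}$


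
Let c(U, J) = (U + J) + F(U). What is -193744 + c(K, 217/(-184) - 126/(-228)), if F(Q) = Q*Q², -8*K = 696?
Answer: -2979761855/3496 ≈ -8.5234e+5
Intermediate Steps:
K = -87 (K = -⅛*696 = -87)
F(Q) = Q³
c(U, J) = J + U + U³ (c(U, J) = (U + J) + U³ = (J + U) + U³ = J + U + U³)
-193744 + c(K, 217/(-184) - 126/(-228)) = -193744 + ((217/(-184) - 126/(-228)) - 87 + (-87)³) = -193744 + ((217*(-1/184) - 126*(-1/228)) - 87 - 658503) = -193744 + ((-217/184 + 21/38) - 87 - 658503) = -193744 + (-2191/3496 - 87 - 658503) = -193744 - 2302432831/3496 = -2979761855/3496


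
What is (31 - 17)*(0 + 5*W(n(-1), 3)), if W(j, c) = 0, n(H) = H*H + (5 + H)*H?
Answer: 0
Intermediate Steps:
n(H) = H**2 + H*(5 + H)
(31 - 17)*(0 + 5*W(n(-1), 3)) = (31 - 17)*(0 + 5*0) = 14*(0 + 0) = 14*0 = 0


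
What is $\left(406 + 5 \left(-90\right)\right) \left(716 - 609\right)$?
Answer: $-4708$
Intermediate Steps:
$\left(406 + 5 \left(-90\right)\right) \left(716 - 609\right) = \left(406 - 450\right) 107 = \left(-44\right) 107 = -4708$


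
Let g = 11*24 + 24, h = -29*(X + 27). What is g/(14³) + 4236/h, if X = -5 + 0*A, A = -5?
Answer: -714990/109417 ≈ -6.5345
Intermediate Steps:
X = -5 (X = -5 + 0*(-5) = -5 + 0 = -5)
h = -638 (h = -29*(-5 + 27) = -29*22 = -638)
g = 288 (g = 264 + 24 = 288)
g/(14³) + 4236/h = 288/(14³) + 4236/(-638) = 288/2744 + 4236*(-1/638) = 288*(1/2744) - 2118/319 = 36/343 - 2118/319 = -714990/109417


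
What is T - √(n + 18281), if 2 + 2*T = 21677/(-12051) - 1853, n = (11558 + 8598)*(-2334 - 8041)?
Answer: -11188141/12051 - I*√209100219 ≈ -928.4 - 14460.0*I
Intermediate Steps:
n = -209118500 (n = 20156*(-10375) = -209118500)
T = -11188141/12051 (T = -1 + (21677/(-12051) - 1853)/2 = -1 + (21677*(-1/12051) - 1853)/2 = -1 + (-21677/12051 - 1853)/2 = -1 + (½)*(-22352180/12051) = -1 - 11176090/12051 = -11188141/12051 ≈ -928.40)
T - √(n + 18281) = -11188141/12051 - √(-209118500 + 18281) = -11188141/12051 - √(-209100219) = -11188141/12051 - I*√209100219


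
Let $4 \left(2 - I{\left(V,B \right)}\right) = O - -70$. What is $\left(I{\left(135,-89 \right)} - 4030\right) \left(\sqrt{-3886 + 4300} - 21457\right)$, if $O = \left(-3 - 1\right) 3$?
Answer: $\frac{173479845}{2} - \frac{24255 \sqrt{46}}{2} \approx 8.6658 \cdot 10^{7}$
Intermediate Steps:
$O = -12$ ($O = \left(-4\right) 3 = -12$)
$I{\left(V,B \right)} = - \frac{25}{2}$ ($I{\left(V,B \right)} = 2 - \frac{-12 - -70}{4} = 2 - \frac{-12 + 70}{4} = 2 - \frac{29}{2} = - \frac{25}{2}$)
$\left(I{\left(135,-89 \right)} - 4030\right) \left(\sqrt{-3886 + 4300} - 21457\right) = \left(- \frac{25}{2} - 4030\right) \left(\sqrt{-3886 + 4300} - 21457\right) = - \frac{8085 \left(\sqrt{414} - 21457\right)}{2} = - \frac{8085 \left(3 \sqrt{46} - 21457\right)}{2} = - \frac{8085 \left(-21457 + 3 \sqrt{46}\right)}{2} = \frac{173479845}{2} - \frac{24255 \sqrt{46}}{2}$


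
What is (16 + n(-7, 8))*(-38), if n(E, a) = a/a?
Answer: -646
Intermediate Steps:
n(E, a) = 1
(16 + n(-7, 8))*(-38) = (16 + 1)*(-38) = 17*(-38) = -646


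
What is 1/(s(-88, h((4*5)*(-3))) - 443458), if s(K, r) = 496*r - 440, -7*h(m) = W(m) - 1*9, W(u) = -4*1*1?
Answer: -7/3100838 ≈ -2.2575e-6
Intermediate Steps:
W(u) = -4 (W(u) = -4*1 = -4)
h(m) = 13/7 (h(m) = -(-4 - 1*9)/7 = -(-4 - 9)/7 = -1/7*(-13) = 13/7)
s(K, r) = -440 + 496*r
1/(s(-88, h((4*5)*(-3))) - 443458) = 1/((-440 + 496*(13/7)) - 443458) = 1/((-440 + 6448/7) - 443458) = 1/(3368/7 - 443458) = 1/(-3100838/7) = -7/3100838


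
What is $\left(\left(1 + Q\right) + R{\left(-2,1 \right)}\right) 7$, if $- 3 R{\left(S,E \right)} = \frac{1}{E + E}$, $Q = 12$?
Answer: $\frac{539}{6} \approx 89.833$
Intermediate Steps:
$R{\left(S,E \right)} = - \frac{1}{6 E}$ ($R{\left(S,E \right)} = - \frac{1}{3 \left(E + E\right)} = - \frac{1}{3 \cdot 2 E} = - \frac{\frac{1}{2} \frac{1}{E}}{3} = - \frac{1}{6 E}$)
$\left(\left(1 + Q\right) + R{\left(-2,1 \right)}\right) 7 = \left(\left(1 + 12\right) - \frac{1}{6 \cdot 1}\right) 7 = \left(13 - \frac{1}{6}\right) 7 = \frac{77}{6} \cdot 7 = \frac{539}{6}$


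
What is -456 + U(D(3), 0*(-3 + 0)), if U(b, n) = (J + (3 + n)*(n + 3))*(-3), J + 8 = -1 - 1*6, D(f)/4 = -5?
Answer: -438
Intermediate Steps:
D(f) = -20 (D(f) = 4*(-5) = -20)
J = -15 (J = -8 + (-1 - 1*6) = -8 + (-1 - 6) = -8 - 7 = -15)
U(b, n) = 45 - 3*(3 + n)² (U(b, n) = (-15 + (3 + n)*(n + 3))*(-3) = (-15 + (3 + n)*(3 + n))*(-3) = (-15 + (3 + n)²)*(-3) = 45 - 3*(3 + n)²)
-456 + U(D(3), 0*(-3 + 0)) = -456 + (45 - 3*(3 + 0*(-3 + 0))²) = -456 + (45 - 3*(3 + 0*(-3))²) = -456 + (45 - 3*(3 + 0)²) = -456 + (45 - 3*3²) = -456 + (45 - 3*9) = -456 + (45 - 27) = -456 + 18 = -438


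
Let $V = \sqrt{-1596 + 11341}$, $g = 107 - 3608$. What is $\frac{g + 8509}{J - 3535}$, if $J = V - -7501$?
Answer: $\frac{19861728}{15719411} - \frac{5008 \sqrt{9745}}{15719411} \approx 1.2321$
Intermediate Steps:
$g = -3501$ ($g = 107 - 3608 = -3501$)
$V = \sqrt{9745} \approx 98.717$
$J = 7501 + \sqrt{9745}$ ($J = \sqrt{9745} - -7501 = \sqrt{9745} + 7501 = 7501 + \sqrt{9745} \approx 7599.7$)
$\frac{g + 8509}{J - 3535} = \frac{-3501 + 8509}{\left(7501 + \sqrt{9745}\right) - 3535} = \frac{5008}{3966 + \sqrt{9745}}$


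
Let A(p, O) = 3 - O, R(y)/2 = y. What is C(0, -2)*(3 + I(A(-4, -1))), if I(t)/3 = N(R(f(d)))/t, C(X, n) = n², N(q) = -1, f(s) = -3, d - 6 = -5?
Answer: 9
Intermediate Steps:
d = 1 (d = 6 - 5 = 1)
R(y) = 2*y
I(t) = -3/t (I(t) = 3*(-1/t) = -3/t)
C(0, -2)*(3 + I(A(-4, -1))) = (-2)²*(3 - 3/(3 - 1*(-1))) = 4*(3 - 3/(3 + 1)) = 4*(3 - 3/4) = 4*(3 - 3*¼) = 4*(3 - ¾) = 4*(9/4) = 9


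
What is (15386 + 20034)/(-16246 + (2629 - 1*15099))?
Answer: -8855/7179 ≈ -1.2335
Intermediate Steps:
(15386 + 20034)/(-16246 + (2629 - 1*15099)) = 35420/(-16246 + (2629 - 15099)) = 35420/(-16246 - 12470) = 35420/(-28716) = 35420*(-1/28716) = -8855/7179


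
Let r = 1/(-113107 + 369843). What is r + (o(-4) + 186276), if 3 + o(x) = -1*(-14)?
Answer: 47826579233/256736 ≈ 1.8629e+5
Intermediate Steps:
o(x) = 11 (o(x) = -3 - 1*(-14) = -3 + 14 = 11)
r = 1/256736 ≈ 3.8951e-6
r + (o(-4) + 186276) = 1/256736 + (11 + 186276) = 1/256736 + 186287 = 47826579233/256736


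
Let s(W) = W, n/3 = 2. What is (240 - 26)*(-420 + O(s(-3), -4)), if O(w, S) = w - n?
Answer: -91806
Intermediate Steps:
n = 6 (n = 3*2 = 6)
O(w, S) = -6 + w (O(w, S) = w - 1*6 = w - 6 = -6 + w)
(240 - 26)*(-420 + O(s(-3), -4)) = (240 - 26)*(-420 + (-6 - 3)) = 214*(-420 - 9) = 214*(-429) = -91806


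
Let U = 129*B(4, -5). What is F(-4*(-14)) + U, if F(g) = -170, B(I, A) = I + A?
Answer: -299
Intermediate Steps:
B(I, A) = A + I
U = -129 (U = 129*(-5 + 4) = 129*(-1) = -129)
F(-4*(-14)) + U = -170 - 129 = -299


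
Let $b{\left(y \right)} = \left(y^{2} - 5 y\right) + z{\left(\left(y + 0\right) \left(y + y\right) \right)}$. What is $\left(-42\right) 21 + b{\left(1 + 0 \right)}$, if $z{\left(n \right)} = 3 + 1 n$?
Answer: $-881$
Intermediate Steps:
$z{\left(n \right)} = 3 + n$
$b{\left(y \right)} = 3 - 5 y + 3 y^{2}$ ($b{\left(y \right)} = \left(y^{2} - 5 y\right) + \left(3 + \left(y + 0\right) \left(y + y\right)\right) = \left(y^{2} - 5 y\right) + \left(3 + y 2 y\right) = \left(y^{2} - 5 y\right) + \left(3 + 2 y^{2}\right) = 3 - 5 y + 3 y^{2}$)
$\left(-42\right) 21 + b{\left(1 + 0 \right)} = \left(-42\right) 21 + \left(3 - 5 \left(1 + 0\right) + 3 \left(1 + 0\right)^{2}\right) = -882 + \left(3 - 5 + 3 \cdot 1^{2}\right) = -882 + \left(3 - 5 + 3 \cdot 1\right) = -882 + \left(3 - 5 + 3\right) = -882 + 1 = -881$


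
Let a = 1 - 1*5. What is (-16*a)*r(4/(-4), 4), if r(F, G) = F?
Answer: -64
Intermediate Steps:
a = -4 (a = 1 - 5 = -4)
(-16*a)*r(4/(-4), 4) = (-16*(-4))*(4/(-4)) = 64*(4*(-1/4)) = 64*(-1) = -64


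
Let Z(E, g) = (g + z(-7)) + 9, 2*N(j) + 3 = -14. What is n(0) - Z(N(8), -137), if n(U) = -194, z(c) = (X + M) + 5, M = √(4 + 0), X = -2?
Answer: -71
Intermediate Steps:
M = 2 (M = √4 = 2)
z(c) = 5 (z(c) = (-2 + 2) + 5 = 0 + 5 = 5)
N(j) = -17/2 (N(j) = -3/2 + (½)*(-14) = -3/2 - 7 = -17/2)
Z(E, g) = 14 + g (Z(E, g) = (g + 5) + 9 = (5 + g) + 9 = 14 + g)
n(0) - Z(N(8), -137) = -194 - (14 - 137) = -194 - 1*(-123) = -194 + 123 = -71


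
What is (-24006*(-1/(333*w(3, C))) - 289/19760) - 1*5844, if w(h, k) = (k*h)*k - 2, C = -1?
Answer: -12659908399/2193360 ≈ -5771.9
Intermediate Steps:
w(h, k) = -2 + h*k² (w(h, k) = (h*k)*k - 2 = h*k² - 2 = -2 + h*k²)
(-24006*(-1/(333*w(3, C))) - 289/19760) - 1*5844 = (-24006*(-1/(333*(-2 + 3*(-1)²))) - 289/19760) - 1*5844 = (-24006*(-1/(333*(-2 + 3*1))) - 289*1/19760) - 5844 = (-24006*(-1/(333*(-2 + 3))) - 289/19760) - 5844 = (-24006/(1*(-333)) - 289/19760) - 5844 = (-24006/(-333) - 289/19760) - 5844 = (-24006*(-1/333) - 289/19760) - 5844 = (8002/111 - 289/19760) - 5844 = 158087441/2193360 - 5844 = -12659908399/2193360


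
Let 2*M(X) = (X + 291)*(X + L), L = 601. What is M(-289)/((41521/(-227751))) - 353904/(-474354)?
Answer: -76922602928/44967243 ≈ -1710.6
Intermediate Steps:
M(X) = (291 + X)*(601 + X)/2 (M(X) = ((X + 291)*(X + 601))/2 = ((291 + X)*(601 + X))/2 = (291 + X)*(601 + X)/2)
M(-289)/((41521/(-227751))) - 353904/(-474354) = (174891/2 + (1/2)*(-289)**2 + 446*(-289))/((41521/(-227751))) - 353904/(-474354) = (174891/2 + (1/2)*83521 - 128894)/((41521*(-1/227751))) - 353904*(-1/474354) = (174891/2 + 83521/2 - 128894)/(-41521/227751) + 808/1083 = 312*(-227751/41521) + 808/1083 = -71058312/41521 + 808/1083 = -76922602928/44967243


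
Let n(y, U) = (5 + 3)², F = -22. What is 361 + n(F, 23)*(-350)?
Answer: -22039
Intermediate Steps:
n(y, U) = 64 (n(y, U) = 8² = 64)
361 + n(F, 23)*(-350) = 361 + 64*(-350) = 361 - 22400 = -22039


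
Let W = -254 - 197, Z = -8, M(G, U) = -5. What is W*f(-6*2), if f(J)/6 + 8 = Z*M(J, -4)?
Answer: -86592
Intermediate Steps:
f(J) = 192 (f(J) = -48 + 6*(-8*(-5)) = -48 + 6*40 = -48 + 240 = 192)
W = -451
W*f(-6*2) = -451*192 = -86592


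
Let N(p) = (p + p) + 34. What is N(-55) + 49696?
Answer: 49620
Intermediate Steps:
N(p) = 34 + 2*p (N(p) = 2*p + 34 = 34 + 2*p)
N(-55) + 49696 = (34 + 2*(-55)) + 49696 = (34 - 110) + 49696 = -76 + 49696 = 49620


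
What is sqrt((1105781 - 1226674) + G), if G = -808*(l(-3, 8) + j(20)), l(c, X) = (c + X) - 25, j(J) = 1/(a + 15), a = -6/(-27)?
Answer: 3*I*sqrt(218525549)/137 ≈ 323.71*I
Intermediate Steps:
a = 2/9 (a = -6*(-1/27) = 2/9 ≈ 0.22222)
j(J) = 9/137 (j(J) = 1/(2/9 + 15) = 1/(137/9) = 9/137)
l(c, X) = -25 + X + c (l(c, X) = (X + c) - 25 = -25 + X + c)
G = 2206648/137 (G = -808*((-25 + 8 - 3) + 9/137) = -808*(-20 + 9/137) = -808*(-2731/137) = 2206648/137 ≈ 16107.)
sqrt((1105781 - 1226674) + G) = sqrt((1105781 - 1226674) + 2206648/137) = sqrt(-120893 + 2206648/137) = sqrt(-14355693/137) = 3*I*sqrt(218525549)/137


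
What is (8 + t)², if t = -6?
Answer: 4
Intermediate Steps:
(8 + t)² = (8 - 6)² = 2² = 4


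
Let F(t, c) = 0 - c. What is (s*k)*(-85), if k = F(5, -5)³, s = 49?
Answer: -520625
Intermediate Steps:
F(t, c) = -c
k = 125 (k = (-1*(-5))³ = 5³ = 125)
(s*k)*(-85) = (49*125)*(-85) = 6125*(-85) = -520625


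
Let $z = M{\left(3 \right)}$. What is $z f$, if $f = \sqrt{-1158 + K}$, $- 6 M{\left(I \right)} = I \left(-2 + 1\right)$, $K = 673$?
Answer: $\frac{i \sqrt{485}}{2} \approx 11.011 i$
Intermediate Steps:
$M{\left(I \right)} = \frac{I}{6}$ ($M{\left(I \right)} = - \frac{I \left(-2 + 1\right)}{6} = - \frac{I \left(-1\right)}{6} = - \frac{\left(-1\right) I}{6} = \frac{I}{6}$)
$z = \frac{1}{2}$ ($z = \frac{1}{6} \cdot 3 = \frac{1}{2} \approx 0.5$)
$f = i \sqrt{485}$ ($f = \sqrt{-1158 + 673} = \sqrt{-485} = i \sqrt{485} \approx 22.023 i$)
$z f = \frac{i \sqrt{485}}{2}$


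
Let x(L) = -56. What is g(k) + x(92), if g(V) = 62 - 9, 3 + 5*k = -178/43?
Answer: -3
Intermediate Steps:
k = -307/215 (k = -⅗ + (-178/43)/5 = -⅗ + (-178*1/43)/5 = -⅗ + (⅕)*(-178/43) = -⅗ - 178/215 = -307/215 ≈ -1.4279)
g(V) = 53
g(k) + x(92) = 53 - 56 = -3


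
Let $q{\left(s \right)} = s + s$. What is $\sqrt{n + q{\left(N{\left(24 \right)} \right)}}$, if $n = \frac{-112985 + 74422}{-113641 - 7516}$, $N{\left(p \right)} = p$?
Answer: $\frac{\sqrt{709265072543}}{121157} \approx 6.9511$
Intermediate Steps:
$q{\left(s \right)} = 2 s$
$n = \frac{38563}{121157}$ ($n = - \frac{38563}{-121157} = \left(-38563\right) \left(- \frac{1}{121157}\right) = \frac{38563}{121157} \approx 0.31829$)
$\sqrt{n + q{\left(N{\left(24 \right)} \right)}} = \sqrt{\frac{38563}{121157} + 2 \cdot 24} = \sqrt{\frac{38563}{121157} + 48} = \sqrt{\frac{5854099}{121157}} = \frac{\sqrt{709265072543}}{121157}$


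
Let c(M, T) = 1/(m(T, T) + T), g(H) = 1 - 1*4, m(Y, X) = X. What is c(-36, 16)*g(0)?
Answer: -3/32 ≈ -0.093750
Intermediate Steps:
g(H) = -3 (g(H) = 1 - 4 = -3)
c(M, T) = 1/(2*T) (c(M, T) = 1/(T + T) = 1/(2*T))
c(-36, 16)*g(0) = ((1/2)/16)*(-3) = ((1/2)*(1/16))*(-3) = (1/32)*(-3) = -3/32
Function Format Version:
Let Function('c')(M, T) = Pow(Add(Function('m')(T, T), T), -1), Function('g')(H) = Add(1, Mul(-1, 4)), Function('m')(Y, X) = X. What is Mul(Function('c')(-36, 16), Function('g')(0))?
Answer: Rational(-3, 32) ≈ -0.093750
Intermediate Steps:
Function('g')(H) = -3 (Function('g')(H) = Add(1, -4) = -3)
Function('c')(M, T) = Mul(Rational(1, 2), Pow(T, -1)) (Function('c')(M, T) = Pow(Add(T, T), -1) = Pow(Mul(2, T), -1) = Mul(Rational(1, 2), Pow(T, -1)))
Mul(Function('c')(-36, 16), Function('g')(0)) = Mul(Mul(Rational(1, 2), Pow(16, -1)), -3) = Mul(Mul(Rational(1, 2), Rational(1, 16)), -3) = Mul(Rational(1, 32), -3) = Rational(-3, 32)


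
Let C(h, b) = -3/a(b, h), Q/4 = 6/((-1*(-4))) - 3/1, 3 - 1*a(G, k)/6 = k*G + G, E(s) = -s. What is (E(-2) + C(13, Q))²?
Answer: 120409/30276 ≈ 3.9770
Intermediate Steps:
a(G, k) = 18 - 6*G - 6*G*k (a(G, k) = 18 - 6*(k*G + G) = 18 - 6*(G*k + G) = 18 - 6*(G + G*k) = 18 + (-6*G - 6*G*k) = 18 - 6*G - 6*G*k)
Q = -6 (Q = 4*(6/((-1*(-4))) - 3/1) = 4*(6/4 - 3*1) = 4*(6*(¼) - 3) = 4*(3/2 - 3) = 4*(-3/2) = -6)
C(h, b) = -3/(18 - 6*b - 6*b*h)
(E(-2) + C(13, Q))² = (-1*(-2) + 1/(2*(-3 - 6 - 6*13)))² = (2 + 1/(2*(-3 - 6 - 78)))² = (2 + (½)/(-87))² = (2 + (½)*(-1/87))² = (2 - 1/174)² = (347/174)² = 120409/30276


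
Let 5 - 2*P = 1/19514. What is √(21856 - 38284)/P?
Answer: 78056*I*√3/2637 ≈ 51.269*I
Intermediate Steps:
P = 97569/39028 (P = 5/2 - ½/19514 = 5/2 - ½*1/19514 = 5/2 - 1/39028 = 97569/39028 ≈ 2.5000)
√(21856 - 38284)/P = √(21856 - 38284)/(97569/39028) = √(-16428)*(39028/97569) = (74*I*√3)*(39028/97569) = 78056*I*√3/2637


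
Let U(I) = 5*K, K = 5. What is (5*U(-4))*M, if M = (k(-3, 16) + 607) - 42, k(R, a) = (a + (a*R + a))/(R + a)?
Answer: 916125/13 ≈ 70471.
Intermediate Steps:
k(R, a) = (2*a + R*a)/(R + a) (k(R, a) = (a + (R*a + a))/(R + a) = (a + (a + R*a))/(R + a) = (2*a + R*a)/(R + a))
U(I) = 25 (U(I) = 5*5 = 25)
M = 7329/13 (M = (16*(2 - 3)/(-3 + 16) + 607) - 42 = (16*(-1)/13 + 607) - 42 = (16*(1/13)*(-1) + 607) - 42 = (-16/13 + 607) - 42 = 7875/13 - 42 = 7329/13 ≈ 563.77)
(5*U(-4))*M = (5*25)*(7329/13) = 125*(7329/13) = 916125/13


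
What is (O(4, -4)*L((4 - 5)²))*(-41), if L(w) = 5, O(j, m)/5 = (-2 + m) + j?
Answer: 2050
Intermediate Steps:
O(j, m) = -10 + 5*j + 5*m (O(j, m) = 5*((-2 + m) + j) = 5*(-2 + j + m) = -10 + 5*j + 5*m)
(O(4, -4)*L((4 - 5)²))*(-41) = ((-10 + 5*4 + 5*(-4))*5)*(-41) = ((-10 + 20 - 20)*5)*(-41) = -10*5*(-41) = -50*(-41) = 2050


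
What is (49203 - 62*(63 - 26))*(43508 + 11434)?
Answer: 2577274278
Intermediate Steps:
(49203 - 62*(63 - 26))*(43508 + 11434) = (49203 - 62*37)*54942 = (49203 - 2294)*54942 = 46909*54942 = 2577274278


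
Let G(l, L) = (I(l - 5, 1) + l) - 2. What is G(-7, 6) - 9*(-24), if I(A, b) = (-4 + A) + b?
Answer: 192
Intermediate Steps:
I(A, b) = -4 + A + b
G(l, L) = -10 + 2*l (G(l, L) = ((-4 + (l - 5) + 1) + l) - 2 = ((-4 + (-5 + l) + 1) + l) - 2 = ((-8 + l) + l) - 2 = (-8 + 2*l) - 2 = -10 + 2*l)
G(-7, 6) - 9*(-24) = (-10 + 2*(-7)) - 9*(-24) = (-10 - 14) + 216 = -24 + 216 = 192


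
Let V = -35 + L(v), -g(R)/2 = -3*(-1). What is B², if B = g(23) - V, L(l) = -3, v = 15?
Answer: 1024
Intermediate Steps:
g(R) = -6 (g(R) = -(-6)*(-1) = -2*3 = -6)
V = -38 (V = -35 - 3 = -38)
B = 32 (B = -6 - 1*(-38) = -6 + 38 = 32)
B² = 32² = 1024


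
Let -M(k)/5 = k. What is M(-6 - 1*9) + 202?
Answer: 277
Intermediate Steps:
M(k) = -5*k
M(-6 - 1*9) + 202 = -5*(-6 - 1*9) + 202 = -5*(-6 - 9) + 202 = -5*(-15) + 202 = 75 + 202 = 277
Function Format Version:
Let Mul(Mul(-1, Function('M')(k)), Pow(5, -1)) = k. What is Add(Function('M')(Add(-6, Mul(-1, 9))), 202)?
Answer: 277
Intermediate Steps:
Function('M')(k) = Mul(-5, k)
Add(Function('M')(Add(-6, Mul(-1, 9))), 202) = Add(Mul(-5, Add(-6, Mul(-1, 9))), 202) = Add(Mul(-5, Add(-6, -9)), 202) = Add(Mul(-5, -15), 202) = Add(75, 202) = 277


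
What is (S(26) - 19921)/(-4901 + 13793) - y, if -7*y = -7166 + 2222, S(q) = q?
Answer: -44101313/62244 ≈ -708.52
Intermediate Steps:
y = 4944/7 (y = -(-7166 + 2222)/7 = -⅐*(-4944) = 4944/7 ≈ 706.29)
(S(26) - 19921)/(-4901 + 13793) - y = (26 - 19921)/(-4901 + 13793) - 1*4944/7 = -19895/8892 - 4944/7 = -44101313/62244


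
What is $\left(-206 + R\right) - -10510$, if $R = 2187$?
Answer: $12491$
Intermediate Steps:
$\left(-206 + R\right) - -10510 = \left(-206 + 2187\right) - -10510 = 1981 + \left(-178 + 10688\right) = 1981 + 10510 = 12491$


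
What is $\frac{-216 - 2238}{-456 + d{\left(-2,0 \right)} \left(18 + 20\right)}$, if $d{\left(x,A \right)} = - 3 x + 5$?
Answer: $\frac{1227}{19} \approx 64.579$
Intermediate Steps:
$d{\left(x,A \right)} = 5 - 3 x$
$\frac{-216 - 2238}{-456 + d{\left(-2,0 \right)} \left(18 + 20\right)} = \frac{-216 - 2238}{-456 + \left(5 - -6\right) \left(18 + 20\right)} = - \frac{2454}{-456 + \left(5 + 6\right) 38} = - \frac{2454}{-456 + 11 \cdot 38} = - \frac{2454}{-456 + 418} = - \frac{2454}{-38} = \left(-2454\right) \left(- \frac{1}{38}\right) = \frac{1227}{19}$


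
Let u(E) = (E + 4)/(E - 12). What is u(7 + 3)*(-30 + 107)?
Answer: -539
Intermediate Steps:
u(E) = (4 + E)/(-12 + E)
u(7 + 3)*(-30 + 107) = ((4 + (7 + 3))/(-12 + (7 + 3)))*(-30 + 107) = ((4 + 10)/(-12 + 10))*77 = (14/(-2))*77 = -½*14*77 = -7*77 = -539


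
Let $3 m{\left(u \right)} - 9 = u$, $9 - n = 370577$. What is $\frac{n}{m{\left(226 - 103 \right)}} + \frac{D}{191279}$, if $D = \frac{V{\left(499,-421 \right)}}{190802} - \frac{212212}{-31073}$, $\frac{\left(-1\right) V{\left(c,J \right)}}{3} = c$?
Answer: $- \frac{1364427913410387315}{162007589549762} \approx -8422.0$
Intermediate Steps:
$n = -370568$ ($n = 9 - 370577 = -370568$)
$m{\left(u \right)} = 3 + \frac{u}{3}$
$V{\left(c,J \right)} = - 3 c$
$D = \frac{5777708249}{846970078}$ ($D = \frac{\left(-3\right) 499}{190802} - \frac{212212}{-31073} = \left(-1497\right) \frac{1}{190802} - - \frac{30316}{4439} = - \frac{1497}{190802} + \frac{30316}{4439} = \frac{5777708249}{846970078} \approx 6.8216$)
$\frac{n}{m{\left(226 - 103 \right)}} + \frac{D}{191279} = - \frac{370568}{3 + \frac{226 - 103}{3}} + \frac{5777708249}{846970078 \cdot 191279} = - \frac{370568}{3 + \frac{226 - 103}{3}} + \frac{5777708249}{846970078} \cdot \frac{1}{191279} = - \frac{370568}{3 + \frac{1}{3} \cdot 123} + \frac{5777708249}{162007589549762} = - \frac{370568}{3 + 41} + \frac{5777708249}{162007589549762} = - \frac{370568}{44} + \frac{5777708249}{162007589549762} = \left(-370568\right) \frac{1}{44} + \frac{5777708249}{162007589549762} = -8422 + \frac{5777708249}{162007589549762} = - \frac{1364427913410387315}{162007589549762}$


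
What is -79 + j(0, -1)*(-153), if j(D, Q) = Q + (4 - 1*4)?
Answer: 74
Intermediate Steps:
j(D, Q) = Q (j(D, Q) = Q + (4 - 4) = Q + 0 = Q)
-79 + j(0, -1)*(-153) = -79 - 1*(-153) = -79 + 153 = 74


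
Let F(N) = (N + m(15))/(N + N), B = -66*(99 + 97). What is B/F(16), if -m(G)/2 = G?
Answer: 29568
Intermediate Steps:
m(G) = -2*G
B = -12936 (B = -66*196 = -12936)
F(N) = (-30 + N)/(2*N) (F(N) = (N - 2*15)/(N + N) = (N - 30)/((2*N)) = (-30 + N)*(1/(2*N)) = (-30 + N)/(2*N))
B/F(16) = -12936*32/(-30 + 16) = -12936/((½)*(1/16)*(-14)) = -12936/(-7/16) = -12936*(-16/7) = 29568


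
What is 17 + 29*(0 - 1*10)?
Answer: -273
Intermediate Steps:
17 + 29*(0 - 1*10) = 17 + 29*(0 - 10) = 17 + 29*(-10) = 17 - 290 = -273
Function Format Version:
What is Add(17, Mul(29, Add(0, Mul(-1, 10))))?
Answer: -273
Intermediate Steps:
Add(17, Mul(29, Add(0, Mul(-1, 10)))) = Add(17, Mul(29, Add(0, -10))) = Add(17, Mul(29, -10)) = Add(17, -290) = -273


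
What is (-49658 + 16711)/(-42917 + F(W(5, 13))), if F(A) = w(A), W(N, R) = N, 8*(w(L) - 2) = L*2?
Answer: 131788/171655 ≈ 0.76775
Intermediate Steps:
w(L) = 2 + L/4 (w(L) = 2 + (L*2)/8 = 2 + (2*L)/8 = 2 + L/4)
F(A) = 2 + A/4
(-49658 + 16711)/(-42917 + F(W(5, 13))) = (-49658 + 16711)/(-42917 + (2 + (¼)*5)) = -32947/(-42917 + (2 + 5/4)) = -32947/(-42917 + 13/4) = -32947/(-171655/4) = -32947*(-4/171655) = 131788/171655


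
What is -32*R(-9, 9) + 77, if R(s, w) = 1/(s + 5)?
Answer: 85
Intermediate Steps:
R(s, w) = 1/(5 + s)
-32*R(-9, 9) + 77 = -32/(5 - 9) + 77 = -32/(-4) + 77 = -32*(-1/4) + 77 = 8 + 77 = 85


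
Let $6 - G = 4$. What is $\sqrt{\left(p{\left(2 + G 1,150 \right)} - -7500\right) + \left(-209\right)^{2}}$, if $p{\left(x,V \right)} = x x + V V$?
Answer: $\sqrt{73697} \approx 271.47$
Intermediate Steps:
$G = 2$ ($G = 6 - 4 = 2$)
$p{\left(x,V \right)} = V^{2} + x^{2}$ ($p{\left(x,V \right)} = x^{2} + V^{2} = V^{2} + x^{2}$)
$\sqrt{\left(p{\left(2 + G 1,150 \right)} - -7500\right) + \left(-209\right)^{2}} = \sqrt{\left(\left(150^{2} + \left(2 + 2 \cdot 1\right)^{2}\right) - -7500\right) + \left(-209\right)^{2}} = \sqrt{\left(\left(22500 + \left(2 + 2\right)^{2}\right) + 7500\right) + 43681} = \sqrt{\left(\left(22500 + 4^{2}\right) + 7500\right) + 43681} = \sqrt{\left(\left(22500 + 16\right) + 7500\right) + 43681} = \sqrt{\left(22516 + 7500\right) + 43681} = \sqrt{30016 + 43681} = \sqrt{73697}$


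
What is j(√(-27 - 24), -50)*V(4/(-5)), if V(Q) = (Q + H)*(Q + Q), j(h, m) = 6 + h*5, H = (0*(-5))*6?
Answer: 192/25 + 32*I*√51/5 ≈ 7.68 + 45.705*I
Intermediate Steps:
H = 0 (H = 0*6 = 0)
j(h, m) = 6 + 5*h
V(Q) = 2*Q² (V(Q) = (Q + 0)*(Q + Q) = Q*(2*Q) = 2*Q²)
j(√(-27 - 24), -50)*V(4/(-5)) = (6 + 5*√(-27 - 24))*(2*(4/(-5))²) = (6 + 5*√(-51))*(2*(4*(-⅕))²) = (6 + 5*(I*√51))*(2*(-⅘)²) = (6 + 5*I*√51)*(2*(16/25)) = (6 + 5*I*√51)*(32/25) = 192/25 + 32*I*√51/5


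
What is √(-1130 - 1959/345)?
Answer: I*√15019345/115 ≈ 33.7*I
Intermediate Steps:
√(-1130 - 1959/345) = √(-1130 - 1959*1/345) = √(-1130 - 653/115) = √(-130603/115) = I*√15019345/115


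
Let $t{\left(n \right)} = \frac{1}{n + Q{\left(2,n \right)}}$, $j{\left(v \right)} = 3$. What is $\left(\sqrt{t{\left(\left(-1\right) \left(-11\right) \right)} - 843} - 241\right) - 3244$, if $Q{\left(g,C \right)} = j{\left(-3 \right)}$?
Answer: $-3485 + \frac{i \sqrt{165214}}{14} \approx -3485.0 + 29.033 i$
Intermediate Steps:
$Q{\left(g,C \right)} = 3$
$t{\left(n \right)} = \frac{1}{3 + n}$ ($t{\left(n \right)} = \frac{1}{n + 3} = \frac{1}{3 + n}$)
$\left(\sqrt{t{\left(\left(-1\right) \left(-11\right) \right)} - 843} - 241\right) - 3244 = \left(\sqrt{\frac{1}{3 - -11} - 843} - 241\right) - 3244 = \left(\sqrt{\frac{1}{3 + 11} - 843} - 241\right) - 3244 = \left(\sqrt{\frac{1}{14} - 843} - 241\right) - 3244 = \left(\sqrt{- \frac{11801}{14}} - 241\right) - 3244 = \left(\frac{i \sqrt{165214}}{14} - 241\right) - 3244 = \left(-241 + \frac{i \sqrt{165214}}{14}\right) - 3244 = -3485 + \frac{i \sqrt{165214}}{14}$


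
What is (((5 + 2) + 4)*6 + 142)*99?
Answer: 20592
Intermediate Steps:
(((5 + 2) + 4)*6 + 142)*99 = ((7 + 4)*6 + 142)*99 = (11*6 + 142)*99 = (66 + 142)*99 = 208*99 = 20592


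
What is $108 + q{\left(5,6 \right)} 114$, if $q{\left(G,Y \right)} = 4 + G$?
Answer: $1134$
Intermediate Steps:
$108 + q{\left(5,6 \right)} 114 = 108 + \left(4 + 5\right) 114 = 108 + 9 \cdot 114 = 108 + 1026 = 1134$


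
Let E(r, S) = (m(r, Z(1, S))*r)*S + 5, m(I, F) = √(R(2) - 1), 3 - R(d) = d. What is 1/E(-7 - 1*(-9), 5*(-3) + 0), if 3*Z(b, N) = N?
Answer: ⅕ ≈ 0.20000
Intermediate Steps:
R(d) = 3 - d
Z(b, N) = N/3
m(I, F) = 0 (m(I, F) = √((3 - 1*2) - 1) = √((3 - 2) - 1) = √(1 - 1) = √0 = 0)
E(r, S) = 5 (E(r, S) = (0*r)*S + 5 = 0*S + 5 = 0 + 5 = 5)
1/E(-7 - 1*(-9), 5*(-3) + 0) = 1/5 = ⅕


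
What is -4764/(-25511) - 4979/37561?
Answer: 51921335/958218671 ≈ 0.054185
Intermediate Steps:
-4764/(-25511) - 4979/37561 = -4764*(-1/25511) - 4979*1/37561 = 4764/25511 - 4979/37561 = 51921335/958218671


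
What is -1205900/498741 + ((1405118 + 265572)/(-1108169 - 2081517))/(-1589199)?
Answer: -1018793583134021885/421356828682148979 ≈ -2.4179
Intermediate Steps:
-1205900/498741 + ((1405118 + 265572)/(-1108169 - 2081517))/(-1589199) = -1205900*1/498741 + (1670690/(-3189686))*(-1/1589199) = -1205900/498741 + (1670690*(-1/3189686))*(-1/1589199) = -1205900/498741 - 835345/1594843*(-1/1589199) = -1205900/498741 + 835345/2534522900757 = -1018793583134021885/421356828682148979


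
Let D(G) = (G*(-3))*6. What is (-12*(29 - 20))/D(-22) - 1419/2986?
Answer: -24567/32846 ≈ -0.74794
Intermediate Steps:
D(G) = -18*G (D(G) = -3*G*6 = -18*G)
(-12*(29 - 20))/D(-22) - 1419/2986 = (-12*(29 - 20))/((-18*(-22))) - 1419/2986 = -12*9/396 - 1419*1/2986 = -108*1/396 - 1419/2986 = -3/11 - 1419/2986 = -24567/32846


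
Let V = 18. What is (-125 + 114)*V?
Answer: -198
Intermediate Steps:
(-125 + 114)*V = (-125 + 114)*18 = -11*18 = -198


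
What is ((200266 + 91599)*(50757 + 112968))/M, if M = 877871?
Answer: 47785597125/877871 ≈ 54434.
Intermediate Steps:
((200266 + 91599)*(50757 + 112968))/M = ((200266 + 91599)*(50757 + 112968))/877871 = (291865*163725)*(1/877871) = 47785597125*(1/877871) = 47785597125/877871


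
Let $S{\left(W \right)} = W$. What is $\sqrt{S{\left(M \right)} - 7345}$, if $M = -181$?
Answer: $i \sqrt{7526} \approx 86.753 i$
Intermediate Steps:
$\sqrt{S{\left(M \right)} - 7345} = \sqrt{-181 - 7345} = \sqrt{-7526} = i \sqrt{7526}$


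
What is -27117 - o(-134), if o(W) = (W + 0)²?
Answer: -45073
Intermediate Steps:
o(W) = W²
-27117 - o(-134) = -27117 - 1*(-134)² = -27117 - 1*17956 = -27117 - 17956 = -45073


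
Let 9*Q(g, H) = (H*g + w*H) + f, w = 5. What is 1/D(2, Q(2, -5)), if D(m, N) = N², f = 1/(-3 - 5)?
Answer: 5184/78961 ≈ 0.065653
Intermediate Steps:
f = -⅛ (f = 1/(-8) = -⅛ ≈ -0.12500)
Q(g, H) = -1/72 + 5*H/9 + H*g/9 (Q(g, H) = ((H*g + 5*H) - ⅛)/9 = ((5*H + H*g) - ⅛)/9 = (-⅛ + 5*H + H*g)/9 = -1/72 + 5*H/9 + H*g/9)
1/D(2, Q(2, -5)) = 1/((-1/72 + (5/9)*(-5) + (⅑)*(-5)*2)²) = 1/((-1/72 - 25/9 - 10/9)²) = 1/((-281/72)²) = 1/(78961/5184) = 5184/78961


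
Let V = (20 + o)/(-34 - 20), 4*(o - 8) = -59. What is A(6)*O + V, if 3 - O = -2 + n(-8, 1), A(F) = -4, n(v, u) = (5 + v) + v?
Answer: -13877/216 ≈ -64.245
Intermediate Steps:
n(v, u) = 5 + 2*v
o = -27/4 (o = 8 + (1/4)*(-59) = 8 - 59/4 = -27/4 ≈ -6.7500)
V = -53/216 (V = (20 - 27/4)/(-34 - 20) = (53/4)/(-54) = (53/4)*(-1/54) = -53/216 ≈ -0.24537)
O = 16 (O = 3 - (-2 + (5 + 2*(-8))) = 3 - (-2 + (5 - 16)) = 3 - (-2 - 11) = 3 - 1*(-13) = 3 + 13 = 16)
A(6)*O + V = -4*16 - 53/216 = -64 - 53/216 = -13877/216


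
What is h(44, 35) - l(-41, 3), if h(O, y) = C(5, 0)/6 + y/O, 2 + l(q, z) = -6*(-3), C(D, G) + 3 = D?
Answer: -1963/132 ≈ -14.871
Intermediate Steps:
C(D, G) = -3 + D
l(q, z) = 16 (l(q, z) = -2 - 6*(-3) = -2 + 18 = 16)
h(O, y) = ⅓ + y/O (h(O, y) = (-3 + 5)/6 + y/O = 2*(⅙) + y/O = ⅓ + y/O)
h(44, 35) - l(-41, 3) = (35 + (⅓)*44)/44 - 1*16 = (35 + 44/3)/44 - 16 = (1/44)*(149/3) - 16 = 149/132 - 16 = -1963/132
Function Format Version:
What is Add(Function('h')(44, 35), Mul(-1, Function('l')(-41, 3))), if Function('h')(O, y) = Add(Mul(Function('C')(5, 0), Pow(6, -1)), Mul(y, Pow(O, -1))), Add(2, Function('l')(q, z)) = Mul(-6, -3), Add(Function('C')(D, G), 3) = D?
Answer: Rational(-1963, 132) ≈ -14.871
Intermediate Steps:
Function('C')(D, G) = Add(-3, D)
Function('l')(q, z) = 16 (Function('l')(q, z) = Add(-2, Mul(-6, -3)) = Add(-2, 18) = 16)
Function('h')(O, y) = Add(Rational(1, 3), Mul(y, Pow(O, -1))) (Function('h')(O, y) = Add(Mul(Add(-3, 5), Pow(6, -1)), Mul(y, Pow(O, -1))) = Add(Mul(2, Rational(1, 6)), Mul(y, Pow(O, -1))) = Add(Rational(1, 3), Mul(y, Pow(O, -1))))
Add(Function('h')(44, 35), Mul(-1, Function('l')(-41, 3))) = Add(Mul(Pow(44, -1), Add(35, Mul(Rational(1, 3), 44))), Mul(-1, 16)) = Add(Mul(Rational(1, 44), Add(35, Rational(44, 3))), -16) = Add(Mul(Rational(1, 44), Rational(149, 3)), -16) = Add(Rational(149, 132), -16) = Rational(-1963, 132)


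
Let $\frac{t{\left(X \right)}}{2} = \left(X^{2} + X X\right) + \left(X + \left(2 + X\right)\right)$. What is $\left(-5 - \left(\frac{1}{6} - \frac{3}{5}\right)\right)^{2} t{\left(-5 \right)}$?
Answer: $\frac{131383}{75} \approx 1751.8$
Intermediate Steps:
$t{\left(X \right)} = 4 + 4 X + 4 X^{2}$ ($t{\left(X \right)} = 2 \left(\left(X^{2} + X X\right) + \left(X + \left(2 + X\right)\right)\right) = 2 \left(\left(X^{2} + X^{2}\right) + \left(2 + 2 X\right)\right) = 2 \left(2 X^{2} + \left(2 + 2 X\right)\right) = 2 \left(2 + 2 X + 2 X^{2}\right) = 4 + 4 X + 4 X^{2}$)
$\left(-5 - \left(\frac{1}{6} - \frac{3}{5}\right)\right)^{2} t{\left(-5 \right)} = \left(-5 - \left(\frac{1}{6} - \frac{3}{5}\right)\right)^{2} \left(4 + 4 \left(-5\right) + 4 \left(-5\right)^{2}\right) = \left(-5 - - \frac{13}{30}\right)^{2} \left(4 - 20 + 4 \cdot 25\right) = \left(-5 + \left(- \frac{1}{6} + \frac{3}{5}\right)\right)^{2} \left(4 - 20 + 100\right) = \left(-5 + \frac{13}{30}\right)^{2} \cdot 84 = \left(- \frac{137}{30}\right)^{2} \cdot 84 = \frac{18769}{900} \cdot 84 = \frac{131383}{75}$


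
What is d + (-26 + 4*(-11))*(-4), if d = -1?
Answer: 279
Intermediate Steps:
d + (-26 + 4*(-11))*(-4) = -1 + (-26 + 4*(-11))*(-4) = -1 + (-26 - 44)*(-4) = -1 - 70*(-4) = -1 + 280 = 279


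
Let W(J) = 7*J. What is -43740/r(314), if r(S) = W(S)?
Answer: -21870/1099 ≈ -19.900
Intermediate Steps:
r(S) = 7*S
-43740/r(314) = -43740/(7*314) = -43740/2198 = -43740*1/2198 = -21870/1099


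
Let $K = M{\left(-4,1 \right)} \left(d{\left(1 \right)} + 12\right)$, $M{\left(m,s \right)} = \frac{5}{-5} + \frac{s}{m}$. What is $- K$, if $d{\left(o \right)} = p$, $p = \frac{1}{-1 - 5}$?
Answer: $\frac{355}{24} \approx 14.792$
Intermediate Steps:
$M{\left(m,s \right)} = -1 + \frac{s}{m}$ ($M{\left(m,s \right)} = 5 \left(- \frac{1}{5}\right) + \frac{s}{m} = -1 + \frac{s}{m}$)
$p = - \frac{1}{6}$ ($p = \frac{1}{-1 - 5} = \frac{1}{-6} = - \frac{1}{6} \approx -0.16667$)
$d{\left(o \right)} = - \frac{1}{6}$
$K = - \frac{355}{24}$ ($K = \frac{1 - -4}{-4} \left(- \frac{1}{6} + 12\right) = - \frac{1 + 4}{4} \cdot \frac{71}{6} = \left(- \frac{1}{4}\right) 5 \cdot \frac{71}{6} = \left(- \frac{5}{4}\right) \frac{71}{6} = - \frac{355}{24} \approx -14.792$)
$- K = \left(-1\right) \left(- \frac{355}{24}\right) = \frac{355}{24}$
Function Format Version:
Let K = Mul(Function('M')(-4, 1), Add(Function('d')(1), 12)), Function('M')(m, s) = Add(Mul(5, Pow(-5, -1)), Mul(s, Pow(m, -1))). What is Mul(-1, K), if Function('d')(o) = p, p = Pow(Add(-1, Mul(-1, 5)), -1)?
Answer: Rational(355, 24) ≈ 14.792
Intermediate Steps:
Function('M')(m, s) = Add(-1, Mul(s, Pow(m, -1))) (Function('M')(m, s) = Add(Mul(5, Rational(-1, 5)), Mul(s, Pow(m, -1))) = Add(-1, Mul(s, Pow(m, -1))))
p = Rational(-1, 6) (p = Pow(Add(-1, -5), -1) = Pow(-6, -1) = Rational(-1, 6) ≈ -0.16667)
Function('d')(o) = Rational(-1, 6)
K = Rational(-355, 24) (K = Mul(Mul(Pow(-4, -1), Add(1, Mul(-1, -4))), Add(Rational(-1, 6), 12)) = Mul(Mul(Rational(-1, 4), Add(1, 4)), Rational(71, 6)) = Mul(Mul(Rational(-1, 4), 5), Rational(71, 6)) = Mul(Rational(-5, 4), Rational(71, 6)) = Rational(-355, 24) ≈ -14.792)
Mul(-1, K) = Mul(-1, Rational(-355, 24)) = Rational(355, 24)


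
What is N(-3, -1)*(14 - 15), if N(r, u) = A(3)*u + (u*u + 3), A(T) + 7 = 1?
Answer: -10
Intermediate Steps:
A(T) = -6 (A(T) = -7 + 1 = -6)
N(r, u) = 3 + u² - 6*u (N(r, u) = -6*u + (u*u + 3) = -6*u + (u² + 3) = -6*u + (3 + u²) = 3 + u² - 6*u)
N(-3, -1)*(14 - 15) = (3 + (-1)² - 6*(-1))*(14 - 15) = (3 + 1 + 6)*(-1) = 10*(-1) = -10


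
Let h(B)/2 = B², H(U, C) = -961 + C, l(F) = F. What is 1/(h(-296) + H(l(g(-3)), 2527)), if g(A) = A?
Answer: 1/176798 ≈ 5.6562e-6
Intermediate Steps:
h(B) = 2*B²
1/(h(-296) + H(l(g(-3)), 2527)) = 1/(2*(-296)² + (-961 + 2527)) = 1/(2*87616 + 1566) = 1/(175232 + 1566) = 1/176798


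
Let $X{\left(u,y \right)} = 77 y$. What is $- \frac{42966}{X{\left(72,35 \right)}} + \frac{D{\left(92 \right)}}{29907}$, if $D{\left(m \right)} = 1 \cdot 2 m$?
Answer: $- \frac{16681666}{1046745} \approx -15.937$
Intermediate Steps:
$D{\left(m \right)} = 2 m$
$- \frac{42966}{X{\left(72,35 \right)}} + \frac{D{\left(92 \right)}}{29907} = - \frac{42966}{77 \cdot 35} + \frac{2 \cdot 92}{29907} = - \frac{42966}{2695} + 184 \cdot \frac{1}{29907} = \left(-42966\right) \frac{1}{2695} + \frac{184}{29907} = - \frac{558}{35} + \frac{184}{29907} = - \frac{16681666}{1046745}$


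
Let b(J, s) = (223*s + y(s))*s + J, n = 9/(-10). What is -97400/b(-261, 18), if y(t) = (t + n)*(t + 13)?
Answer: -60875/50958 ≈ -1.1946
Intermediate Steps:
n = -9/10 (n = 9*(-1/10) = -9/10 ≈ -0.90000)
y(t) = (13 + t)*(-9/10 + t) (y(t) = (t - 9/10)*(t + 13) = (-9/10 + t)*(13 + t) = (13 + t)*(-9/10 + t))
b(J, s) = J + s*(-117/10 + s**2 + 2351*s/10) (b(J, s) = (223*s + (-117/10 + s**2 + 121*s/10))*s + J = (-117/10 + s**2 + 2351*s/10)*s + J = s*(-117/10 + s**2 + 2351*s/10) + J = J + s*(-117/10 + s**2 + 2351*s/10))
-97400/b(-261, 18) = -97400/(-261 + 18**3 - 117/10*18 + (2351/10)*18**2) = -97400/(-261 + 5832 - 1053/5 + (2351/10)*324) = -97400/(-261 + 5832 - 1053/5 + 380862/5) = -97400/407664/5 = -97400*5/407664 = -60875/50958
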